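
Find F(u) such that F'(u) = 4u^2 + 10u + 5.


Reverse power rule on each term:
  ∫ 4u^2 du = (4/3)u^3
  ∫ 10u du = 5u^2
  ∫ 5 du = 5u
F(u) = (4/3)u^3 + 5u^2 + 5u + C


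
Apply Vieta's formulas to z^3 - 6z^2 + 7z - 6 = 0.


Monic cubic z^3+bz^2+cz+d=0: sum=-b, pairwise sum=c, product=-d.
b=-6, c=7, d=-6
r1+r2+r3 = 6
r1r2+r1r3+r2r3 = 7
r1r2r3 = 6


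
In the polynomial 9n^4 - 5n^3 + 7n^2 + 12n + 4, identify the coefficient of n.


Read off the coefficient of n: 12


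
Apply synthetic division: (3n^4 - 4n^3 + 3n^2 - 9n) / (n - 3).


Synthetic division with c = 3. Coefficients: 3, -4, 3, -9, 0
Bring down 3.
  3 * 3 = 9; 9 - 4 = 5
  5 * 3 = 15; 15 + 3 = 18
  18 * 3 = 54; 54 - 9 = 45
  45 * 3 = 135; 135 + 0 = 135
Quotient: 3n^3 + 5n^2 + 18n + 45, Remainder: 135


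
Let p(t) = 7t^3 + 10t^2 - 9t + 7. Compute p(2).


Using direct substitution:
  7 * (2)^3 = 56
  10 * (2)^2 = 40
  -9 * (2)^1 = -18
  constant: 7
Sum = 56 + 40 - 18 + 7 = 85


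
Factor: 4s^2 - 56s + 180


Roots satisfy r1 + r2 = -b/a = 14 and r1*r2 = c/a = 45.
So r1 = 5, r2 = 9.
4s^2 - 56s + 180 = 4(s - r1)(s - r2) = 4(s - 5)(s - 9)


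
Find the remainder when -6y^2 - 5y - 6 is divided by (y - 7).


By the Remainder Theorem, the remainder equals p(7):
  -6*(7)^2 = -294
  -5*(7)^1 = -35
  constant: -6
Sum: -294 - 35 - 6 = -335


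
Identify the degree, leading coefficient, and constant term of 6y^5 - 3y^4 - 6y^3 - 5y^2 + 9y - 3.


Highest power of y is 5, with coefficient 6. Constant term is -3.
Degree = 5, leading coefficient = 6, constant term = -3


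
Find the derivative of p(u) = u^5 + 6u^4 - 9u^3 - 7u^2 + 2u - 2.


Apply the power rule term by term:
  d/du(u^5) = 5u^4
  d/du(6u^4) = 24u^3
  d/du(-9u^3) = -27u^2
  d/du(-7u^2) = -14u
  d/du(2u) = 2
  d/du(-2) = 0
p'(u) = 5u^4 + 24u^3 - 27u^2 - 14u + 2


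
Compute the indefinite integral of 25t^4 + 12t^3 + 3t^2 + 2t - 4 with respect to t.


Reverse power rule on each term:
  ∫ 25t^4 dt = 5t^5
  ∫ 12t^3 dt = 3t^4
  ∫ 3t^2 dt = t^3
  ∫ 2t dt = t^2
  ∫ -4 dt = -4t
F(t) = 5t^5 + 3t^4 + t^3 + t^2 - 4t + C


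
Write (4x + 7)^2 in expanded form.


Expand (4x + 7)^2 by repeated multiplication:
= 16x^2 + 56x + 49


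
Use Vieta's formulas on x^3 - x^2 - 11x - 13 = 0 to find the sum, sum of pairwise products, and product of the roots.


Monic cubic x^3+bx^2+cx+d=0: sum=-b, pairwise sum=c, product=-d.
b=-1, c=-11, d=-13
r1+r2+r3 = 1
r1r2+r1r3+r2r3 = -11
r1r2r3 = 13


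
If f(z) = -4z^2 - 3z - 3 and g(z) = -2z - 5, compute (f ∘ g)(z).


Substitute g(z) into f:
f(g(z)) = -4*(-2z - 5)^2 + (-3)*(-2z - 5) + (-3)
(-2z - 5)^2 = 4z^2 + 20z + 25
Expand and combine: -16z^2 - 74z - 88


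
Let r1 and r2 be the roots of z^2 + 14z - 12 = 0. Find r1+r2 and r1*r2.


For az^2+bz+c=0: sum = -b/a, product = c/a.
a=1, b=14, c=-12
Sum = -(14)/1 = -14
Product = (-12)/1 = -12


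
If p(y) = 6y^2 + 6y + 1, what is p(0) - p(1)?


p(0) = 1
p(1) = 13
p(0) - p(1) = 1 - 13 = -12


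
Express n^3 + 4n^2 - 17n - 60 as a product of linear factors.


Try integer roots (divisors of -60). n=4: p(4)=0.
Divide out (n - 4): quotient is n^2 + 8n + 15.
Factor the quadratic: (n + 3)(n + 5)
Result: (n - 4)(n + 3)(n + 5)


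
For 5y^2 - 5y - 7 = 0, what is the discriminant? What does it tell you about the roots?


D = b^2 - 4ac = (-5)^2 - 4(5)(-7) = 25 + 140 = 165
Since D > 0: two distinct irrational roots


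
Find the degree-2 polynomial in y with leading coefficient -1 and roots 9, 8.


p(y) = -(y - 9)(y - 8)
Expand: -y^2 + 17y - 72


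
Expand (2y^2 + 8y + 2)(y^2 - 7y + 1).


Distribute each term of the first polynomial:
  (2y^2)(y^2 - 7y + 1) = 2y^4 - 14y^3 + 2y^2
  (8y)(y^2 - 7y + 1) = 8y^3 - 56y^2 + 8y
  (2)(y^2 - 7y + 1) = 2y^2 - 14y + 2
Sum: 2y^4 - 6y^3 - 52y^2 - 6y + 2


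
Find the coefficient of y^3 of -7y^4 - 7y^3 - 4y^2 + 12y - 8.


Read off the coefficient of y^3: -7


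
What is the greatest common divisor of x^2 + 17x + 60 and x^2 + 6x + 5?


Factor each:
  x^2 + 17x + 60 = (x + 5)(x + 12)
  x^2 + 6x + 5 = (x + 5)(x + 1)
Common monic factor: x + 5


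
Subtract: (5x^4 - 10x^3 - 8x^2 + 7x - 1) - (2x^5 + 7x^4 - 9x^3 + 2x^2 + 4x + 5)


Distribute the minus sign:
  (5x^4 - 10x^3 - 8x^2 + 7x - 1)
- (2x^5 + 7x^4 - 9x^3 + 2x^2 + 4x + 5)
Negate second polynomial: -2x^5 - 7x^4 + 9x^3 - 2x^2 - 4x - 5
Add: -2x^5 - 2x^4 - x^3 - 10x^2 + 3x - 6


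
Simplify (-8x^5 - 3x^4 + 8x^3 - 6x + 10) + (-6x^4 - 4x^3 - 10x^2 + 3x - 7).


Align terms by degree and add:
  -8x^5 - 3x^4 + 8x^3 - 6x + 10
  -6x^4 - 4x^3 - 10x^2 + 3x - 7
= -8x^5 - 9x^4 + 4x^3 - 10x^2 - 3x + 3


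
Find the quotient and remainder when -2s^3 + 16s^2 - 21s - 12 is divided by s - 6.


(-2s^3 + 16s^2 - 21s - 12) / (s - 6)
Step 1: -2s^2 * (s - 6) = -2s^3 + 12s^2; subtract.
Step 2: 4s * (s - 6) = 4s^2 - 24s; subtract.
Step 3: 3 * (s - 6) = 3s - 18; subtract.
Quotient: -2s^2 + 4s + 3, Remainder: 6


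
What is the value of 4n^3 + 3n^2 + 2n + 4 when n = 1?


Using direct substitution:
  4 * (1)^3 = 4
  3 * (1)^2 = 3
  2 * (1)^1 = 2
  constant: 4
Sum = 4 + 3 + 2 + 4 = 13


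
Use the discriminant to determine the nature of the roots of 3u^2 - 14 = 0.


D = b^2 - 4ac = (0)^2 - 4(3)(-14) = 0 + 168 = 168
Since D > 0: two distinct irrational roots


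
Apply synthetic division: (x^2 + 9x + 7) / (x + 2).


Synthetic division with c = -2. Coefficients: 1, 9, 7
Bring down 1.
  1 * -2 = -2; -2 + 9 = 7
  7 * -2 = -14; -14 + 7 = -7
Quotient: x + 7, Remainder: -7


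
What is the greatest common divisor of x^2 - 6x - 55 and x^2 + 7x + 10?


Factor each:
  x^2 - 6x - 55 = (x + 5)(x - 11)
  x^2 + 7x + 10 = (x + 5)(x + 2)
Common monic factor: x + 5


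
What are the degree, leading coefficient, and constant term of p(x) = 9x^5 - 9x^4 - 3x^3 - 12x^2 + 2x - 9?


Highest power of x is 5, with coefficient 9. Constant term is -9.
Degree = 5, leading coefficient = 9, constant term = -9


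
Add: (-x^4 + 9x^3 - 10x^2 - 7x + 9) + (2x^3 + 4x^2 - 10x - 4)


Align terms by degree and add:
  -x^4 + 9x^3 - 10x^2 - 7x + 9
+ 2x^3 + 4x^2 - 10x - 4
= -x^4 + 11x^3 - 6x^2 - 17x + 5


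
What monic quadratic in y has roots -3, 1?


p(y) = (y + 3)(y - 1)
Expand: y^2 + 2y - 3


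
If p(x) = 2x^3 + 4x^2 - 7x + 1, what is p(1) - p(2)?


p(1) = 0
p(2) = 19
p(1) - p(2) = 0 - 19 = -19


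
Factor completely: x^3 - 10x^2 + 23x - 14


Try integer roots (divisors of -14). x=2: p(2)=0.
Divide out (x - 2): quotient is x^2 - 8x + 7.
Factor the quadratic: (x - 1)(x - 7)
Result: (x - 2)(x - 1)(x - 7)


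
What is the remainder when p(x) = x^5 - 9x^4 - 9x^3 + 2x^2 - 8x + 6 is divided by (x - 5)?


By the Remainder Theorem, the remainder equals p(5):
  1*(5)^5 = 3125
  -9*(5)^4 = -5625
  -9*(5)^3 = -1125
  2*(5)^2 = 50
  -8*(5)^1 = -40
  constant: 6
Sum: 3125 - 5625 - 1125 + 50 - 40 + 6 = -3609


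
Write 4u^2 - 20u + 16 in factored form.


Roots satisfy r1 + r2 = -b/a = 5 and r1*r2 = c/a = 4.
So r1 = 1, r2 = 4.
4u^2 - 20u + 16 = 4(u - r1)(u - r2) = 4(u - 1)(u - 4)


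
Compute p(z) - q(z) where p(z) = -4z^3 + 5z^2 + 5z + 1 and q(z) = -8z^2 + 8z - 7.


Distribute the minus sign:
  (-4z^3 + 5z^2 + 5z + 1)
- (-8z^2 + 8z - 7)
Negate second polynomial: 8z^2 - 8z + 7
Add: -4z^3 + 13z^2 - 3z + 8


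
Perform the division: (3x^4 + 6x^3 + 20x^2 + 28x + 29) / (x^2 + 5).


(3x^4 + 6x^3 + 20x^2 + 28x + 29) / (x^2 + 5)
Step 1: 3x^2 * (x^2 + 5) = 3x^4 + 15x^2; subtract.
Step 2: 6x * (x^2 + 5) = 6x^3 + 30x; subtract.
Step 3: 5 * (x^2 + 5) = 5x^2 + 25; subtract.
Quotient: 3x^2 + 6x + 5, Remainder: -2x + 4


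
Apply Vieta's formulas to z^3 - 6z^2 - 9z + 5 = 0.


Monic cubic z^3+bz^2+cz+d=0: sum=-b, pairwise sum=c, product=-d.
b=-6, c=-9, d=5
r1+r2+r3 = 6
r1r2+r1r3+r2r3 = -9
r1r2r3 = -5


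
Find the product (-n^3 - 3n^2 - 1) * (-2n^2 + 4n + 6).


Distribute each term of the first polynomial:
  (-n^3)(-2n^2 + 4n + 6) = 2n^5 - 4n^4 - 6n^3
  (-3n^2)(-2n^2 + 4n + 6) = 6n^4 - 12n^3 - 18n^2
  (-1)(-2n^2 + 4n + 6) = 2n^2 - 4n - 6
Sum: 2n^5 + 2n^4 - 18n^3 - 16n^2 - 4n - 6


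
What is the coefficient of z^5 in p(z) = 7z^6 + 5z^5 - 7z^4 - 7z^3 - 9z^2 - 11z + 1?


Read off the coefficient of z^5: 5


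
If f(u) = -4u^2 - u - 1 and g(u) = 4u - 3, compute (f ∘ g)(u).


Substitute g(u) into f:
f(g(u)) = -4*(4u - 3)^2 + (-1)*(4u - 3) + (-1)
(4u - 3)^2 = 16u^2 - 24u + 9
Expand and combine: -64u^2 + 92u - 34


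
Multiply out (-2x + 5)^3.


Expand (-2x + 5)^3 by repeated multiplication:
  (-2x + 5)^2 = 4x^2 - 20x + 25
= -8x^3 + 60x^2 - 150x + 125


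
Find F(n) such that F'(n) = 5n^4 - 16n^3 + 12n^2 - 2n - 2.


Reverse power rule on each term:
  ∫ 5n^4 dn = n^5
  ∫ -16n^3 dn = -4n^4
  ∫ 12n^2 dn = 4n^3
  ∫ -2n dn = -n^2
  ∫ -2 dn = -2n
F(n) = n^5 - 4n^4 + 4n^3 - n^2 - 2n + C


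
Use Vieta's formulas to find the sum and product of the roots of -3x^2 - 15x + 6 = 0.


For ax^2+bx+c=0: sum = -b/a, product = c/a.
a=-3, b=-15, c=6
Sum = -(-15)/-3 = -5
Product = (6)/-3 = -2


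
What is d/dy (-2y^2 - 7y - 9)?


Apply the power rule term by term:
  d/dy(-2y^2) = -4y
  d/dy(-7y) = -7
  d/dy(-9) = 0
p'(y) = -4y - 7


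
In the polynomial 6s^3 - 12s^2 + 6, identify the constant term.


Read off the constant term: 6


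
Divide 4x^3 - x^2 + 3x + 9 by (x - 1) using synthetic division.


Synthetic division with c = 1. Coefficients: 4, -1, 3, 9
Bring down 4.
  4 * 1 = 4; 4 - 1 = 3
  3 * 1 = 3; 3 + 3 = 6
  6 * 1 = 6; 6 + 9 = 15
Quotient: 4x^2 + 3x + 6, Remainder: 15


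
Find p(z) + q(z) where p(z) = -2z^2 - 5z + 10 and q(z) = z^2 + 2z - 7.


Align terms by degree and add:
  -2z^2 - 5z + 10
+ z^2 + 2z - 7
= -z^2 - 3z + 3


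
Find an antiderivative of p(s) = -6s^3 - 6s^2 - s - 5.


Reverse power rule on each term:
  ∫ -6s^3 ds = -(3/2)s^4
  ∫ -6s^2 ds = -2s^3
  ∫ -s ds = -(1/2)s^2
  ∫ -5 ds = -5s
F(s) = -(3/2)s^4 - 2s^3 - (1/2)s^2 - 5s + C


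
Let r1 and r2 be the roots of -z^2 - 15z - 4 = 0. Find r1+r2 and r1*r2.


For az^2+bz+c=0: sum = -b/a, product = c/a.
a=-1, b=-15, c=-4
Sum = -(-15)/-1 = -15
Product = (-4)/-1 = 4


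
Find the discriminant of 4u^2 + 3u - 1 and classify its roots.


D = b^2 - 4ac = (3)^2 - 4(4)(-1) = 9 + 16 = 25
Since D > 0: two distinct rational roots


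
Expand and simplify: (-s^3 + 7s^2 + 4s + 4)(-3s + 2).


Distribute each term of the first polynomial:
  (-s^3)(-3s + 2) = 3s^4 - 2s^3
  (7s^2)(-3s + 2) = -21s^3 + 14s^2
  (4s)(-3s + 2) = -12s^2 + 8s
  (4)(-3s + 2) = -12s + 8
Sum: 3s^4 - 23s^3 + 2s^2 - 4s + 8


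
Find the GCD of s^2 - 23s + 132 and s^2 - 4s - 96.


Factor each:
  s^2 - 23s + 132 = (s - 12)(s - 11)
  s^2 - 4s - 96 = (s - 12)(s + 8)
Common monic factor: s - 12


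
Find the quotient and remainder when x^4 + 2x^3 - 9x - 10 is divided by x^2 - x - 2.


(x^4 + 2x^3 - 9x - 10) / (x^2 - x - 2)
Step 1: x^2 * (x^2 - x - 2) = x^4 - x^3 - 2x^2; subtract.
Step 2: 3x * (x^2 - x - 2) = 3x^3 - 3x^2 - 6x; subtract.
Step 3: 5 * (x^2 - x - 2) = 5x^2 - 5x - 10; subtract.
Quotient: x^2 + 3x + 5, Remainder: 2x


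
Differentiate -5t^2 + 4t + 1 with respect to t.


Apply the power rule term by term:
  d/dt(-5t^2) = -10t
  d/dt(4t) = 4
  d/dt(1) = 0
p'(t) = -10t + 4


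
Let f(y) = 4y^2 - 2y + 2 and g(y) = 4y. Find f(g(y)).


Substitute g(y) into f:
f(g(y)) = 4*(4y)^2 + (-2)*(4y) + 2
(4y)^2 = 16y^2
Expand and combine: 64y^2 - 8y + 2


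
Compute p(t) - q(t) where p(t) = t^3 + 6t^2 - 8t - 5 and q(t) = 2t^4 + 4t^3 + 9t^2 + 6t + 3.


Distribute the minus sign:
  (t^3 + 6t^2 - 8t - 5)
- (2t^4 + 4t^3 + 9t^2 + 6t + 3)
Negate second polynomial: -2t^4 - 4t^3 - 9t^2 - 6t - 3
Add: -2t^4 - 3t^3 - 3t^2 - 14t - 8


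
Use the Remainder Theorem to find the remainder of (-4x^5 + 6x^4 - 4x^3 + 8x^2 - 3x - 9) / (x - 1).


By the Remainder Theorem, the remainder equals p(1):
  -4*(1)^5 = -4
  6*(1)^4 = 6
  -4*(1)^3 = -4
  8*(1)^2 = 8
  -3*(1)^1 = -3
  constant: -9
Sum: -4 + 6 - 4 + 8 - 3 - 9 = -6


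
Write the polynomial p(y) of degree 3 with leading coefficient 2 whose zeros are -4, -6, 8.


p(y) = 2(y + 4)(y + 6)(y - 8)
Expand: 2y^3 + 4y^2 - 112y - 384


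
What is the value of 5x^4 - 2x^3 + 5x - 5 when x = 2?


Using direct substitution:
  5 * (2)^4 = 80
  -2 * (2)^3 = -16
  0 * (2)^2 = 0
  5 * (2)^1 = 10
  constant: -5
Sum = 80 - 16 + 0 + 10 - 5 = 69


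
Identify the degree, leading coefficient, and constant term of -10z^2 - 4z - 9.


Highest power of z is 2, with coefficient -10. Constant term is -9.
Degree = 2, leading coefficient = -10, constant term = -9


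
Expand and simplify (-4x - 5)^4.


Expand (-4x - 5)^4 by repeated multiplication:
  (-4x - 5)^2 = 16x^2 + 40x + 25
  (-4x - 5)^3 = -64x^3 - 240x^2 - 300x - 125
= 256x^4 + 1280x^3 + 2400x^2 + 2000x + 625


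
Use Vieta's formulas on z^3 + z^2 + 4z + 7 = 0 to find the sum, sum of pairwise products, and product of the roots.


Monic cubic z^3+bz^2+cz+d=0: sum=-b, pairwise sum=c, product=-d.
b=1, c=4, d=7
r1+r2+r3 = -1
r1r2+r1r3+r2r3 = 4
r1r2r3 = -7


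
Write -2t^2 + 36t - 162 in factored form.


Roots satisfy r1 + r2 = -b/a = 18 and r1*r2 = c/a = 81.
So r1 = 9, r2 = 9.
-2t^2 + 36t - 162 = -2(t - r1)(t - r2) = -2(t - 9)(t - 9)


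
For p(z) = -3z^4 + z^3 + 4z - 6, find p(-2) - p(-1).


p(-2) = -70
p(-1) = -14
p(-2) - p(-1) = -70 + 14 = -56


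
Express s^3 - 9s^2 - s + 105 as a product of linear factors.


Try integer roots (divisors of 105). s=7: p(7)=0.
Divide out (s - 7): quotient is s^2 - 2s - 15.
Factor the quadratic: (s + 3)(s - 5)
Result: (s - 7)(s + 3)(s - 5)


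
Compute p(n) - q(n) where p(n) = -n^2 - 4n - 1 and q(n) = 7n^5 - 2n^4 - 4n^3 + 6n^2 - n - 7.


Distribute the minus sign:
  (-n^2 - 4n - 1)
- (7n^5 - 2n^4 - 4n^3 + 6n^2 - n - 7)
Negate second polynomial: -7n^5 + 2n^4 + 4n^3 - 6n^2 + n + 7
Add: -7n^5 + 2n^4 + 4n^3 - 7n^2 - 3n + 6


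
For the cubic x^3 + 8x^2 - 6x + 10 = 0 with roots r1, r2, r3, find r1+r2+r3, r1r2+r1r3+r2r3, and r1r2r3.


Monic cubic x^3+bx^2+cx+d=0: sum=-b, pairwise sum=c, product=-d.
b=8, c=-6, d=10
r1+r2+r3 = -8
r1r2+r1r3+r2r3 = -6
r1r2r3 = -10


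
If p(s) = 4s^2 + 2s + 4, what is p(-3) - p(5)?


p(-3) = 34
p(5) = 114
p(-3) - p(5) = 34 - 114 = -80


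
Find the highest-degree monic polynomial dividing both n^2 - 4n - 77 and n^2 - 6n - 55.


Factor each:
  n^2 - 4n - 77 = (n - 11)(n + 7)
  n^2 - 6n - 55 = (n - 11)(n + 5)
Common monic factor: n - 11


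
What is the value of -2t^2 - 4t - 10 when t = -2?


Using direct substitution:
  -2 * (-2)^2 = -8
  -4 * (-2)^1 = 8
  constant: -10
Sum = -8 + 8 - 10 = -10


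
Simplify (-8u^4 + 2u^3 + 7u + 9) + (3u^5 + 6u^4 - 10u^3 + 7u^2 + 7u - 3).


Align terms by degree and add:
  -8u^4 + 2u^3 + 7u + 9
+ 3u^5 + 6u^4 - 10u^3 + 7u^2 + 7u - 3
= 3u^5 - 2u^4 - 8u^3 + 7u^2 + 14u + 6


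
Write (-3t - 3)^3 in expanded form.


Expand (-3t - 3)^3 by repeated multiplication:
  (-3t - 3)^2 = 9t^2 + 18t + 9
= -27t^3 - 81t^2 - 81t - 27


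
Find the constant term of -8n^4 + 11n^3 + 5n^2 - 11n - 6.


Read off the constant term: -6


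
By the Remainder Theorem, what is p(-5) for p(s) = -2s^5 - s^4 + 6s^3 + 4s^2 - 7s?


By the Remainder Theorem, the remainder equals p(-5):
  -2*(-5)^5 = 6250
  -1*(-5)^4 = -625
  6*(-5)^3 = -750
  4*(-5)^2 = 100
  -7*(-5)^1 = 35
  constant: 0
Sum: 6250 - 625 - 750 + 100 + 35 + 0 = 5010


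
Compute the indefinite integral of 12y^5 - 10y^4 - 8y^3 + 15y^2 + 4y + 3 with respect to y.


Reverse power rule on each term:
  ∫ 12y^5 dy = 2y^6
  ∫ -10y^4 dy = -2y^5
  ∫ -8y^3 dy = -2y^4
  ∫ 15y^2 dy = 5y^3
  ∫ 4y dy = 2y^2
  ∫ 3 dy = 3y
F(y) = 2y^6 - 2y^5 - 2y^4 + 5y^3 + 2y^2 + 3y + C


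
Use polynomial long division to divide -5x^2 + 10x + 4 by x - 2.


(-5x^2 + 10x + 4) / (x - 2)
Step 1: -5x * (x - 2) = -5x^2 + 10x; subtract.
Step 2: 0 * (x - 2) = 0; subtract.
Quotient: -5x, Remainder: 4


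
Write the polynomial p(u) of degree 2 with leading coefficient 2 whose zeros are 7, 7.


p(u) = 2(u - 7)(u - 7)
Expand: 2u^2 - 28u + 98


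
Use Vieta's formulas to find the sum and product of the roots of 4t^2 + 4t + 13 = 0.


For at^2+bt+c=0: sum = -b/a, product = c/a.
a=4, b=4, c=13
Sum = -(4)/4 = -1
Product = (13)/4 = 13/4


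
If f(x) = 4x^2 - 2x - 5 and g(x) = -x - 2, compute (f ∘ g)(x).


Substitute g(x) into f:
f(g(x)) = 4*(-x - 2)^2 + (-2)*(-x - 2) + (-5)
(-x - 2)^2 = x^2 + 4x + 4
Expand and combine: 4x^2 + 18x + 15


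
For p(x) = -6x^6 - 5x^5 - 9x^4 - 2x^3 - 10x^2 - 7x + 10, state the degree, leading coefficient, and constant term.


Highest power of x is 6, with coefficient -6. Constant term is 10.
Degree = 6, leading coefficient = -6, constant term = 10


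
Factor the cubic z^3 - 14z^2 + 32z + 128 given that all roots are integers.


Try integer roots (divisors of 128). z=8: p(8)=0.
Divide out (z - 8): quotient is z^2 - 6z - 16.
Factor the quadratic: (z + 2)(z - 8)
Result: (z - 8)(z + 2)(z - 8)


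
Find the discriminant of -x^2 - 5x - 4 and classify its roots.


D = b^2 - 4ac = (-5)^2 - 4(-1)(-4) = 25 - 16 = 9
Since D > 0: two distinct rational roots


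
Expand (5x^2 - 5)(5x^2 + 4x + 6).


Distribute each term of the first polynomial:
  (5x^2)(5x^2 + 4x + 6) = 25x^4 + 20x^3 + 30x^2
  (-5)(5x^2 + 4x + 6) = -25x^2 - 20x - 30
Sum: 25x^4 + 20x^3 + 5x^2 - 20x - 30


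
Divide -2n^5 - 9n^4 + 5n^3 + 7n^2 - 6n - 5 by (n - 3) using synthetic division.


Synthetic division with c = 3. Coefficients: -2, -9, 5, 7, -6, -5
Bring down -2.
  -2 * 3 = -6; -6 - 9 = -15
  -15 * 3 = -45; -45 + 5 = -40
  -40 * 3 = -120; -120 + 7 = -113
  -113 * 3 = -339; -339 - 6 = -345
  -345 * 3 = -1035; -1035 - 5 = -1040
Quotient: -2n^4 - 15n^3 - 40n^2 - 113n - 345, Remainder: -1040


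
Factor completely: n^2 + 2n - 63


Roots satisfy r1 + r2 = -b/a = -2 and r1*r2 = c/a = -63.
So r1 = 7, r2 = -9.
n^2 + 2n - 63 = (n - r1)(n - r2) = (n - 7)(n + 9)


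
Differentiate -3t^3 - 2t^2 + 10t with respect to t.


Apply the power rule term by term:
  d/dt(-3t^3) = -9t^2
  d/dt(-2t^2) = -4t
  d/dt(10t) = 10
p'(t) = -9t^2 - 4t + 10


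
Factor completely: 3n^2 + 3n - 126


Roots satisfy r1 + r2 = -b/a = -1 and r1*r2 = c/a = -42.
So r1 = -7, r2 = 6.
3n^2 + 3n - 126 = 3(n - r1)(n - r2) = 3(n + 7)(n - 6)


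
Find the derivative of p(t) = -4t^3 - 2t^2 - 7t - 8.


Apply the power rule term by term:
  d/dt(-4t^3) = -12t^2
  d/dt(-2t^2) = -4t
  d/dt(-7t) = -7
  d/dt(-8) = 0
p'(t) = -12t^2 - 4t - 7


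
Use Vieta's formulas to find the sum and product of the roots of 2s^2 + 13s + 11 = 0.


For as^2+bs+c=0: sum = -b/a, product = c/a.
a=2, b=13, c=11
Sum = -(13)/2 = -13/2
Product = (11)/2 = 11/2


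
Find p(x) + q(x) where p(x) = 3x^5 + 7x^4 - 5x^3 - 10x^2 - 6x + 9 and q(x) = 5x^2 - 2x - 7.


Align terms by degree and add:
  3x^5 + 7x^4 - 5x^3 - 10x^2 - 6x + 9
+ 5x^2 - 2x - 7
= 3x^5 + 7x^4 - 5x^3 - 5x^2 - 8x + 2


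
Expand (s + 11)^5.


Expand (s + 11)^5 by repeated multiplication:
  (s + 11)^2 = s^2 + 22s + 121
  (s + 11)^3 = s^3 + 33s^2 + 363s + 1331
  (s + 11)^4 = s^4 + 44s^3 + 726s^2 + 5324s + 14641
= s^5 + 55s^4 + 1210s^3 + 13310s^2 + 73205s + 161051


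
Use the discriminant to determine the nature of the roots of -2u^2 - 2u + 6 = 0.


D = b^2 - 4ac = (-2)^2 - 4(-2)(6) = 4 + 48 = 52
Since D > 0: two distinct irrational roots


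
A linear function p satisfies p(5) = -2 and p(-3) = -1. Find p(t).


p(t) = mt + b. Using p(5)=-2, p(-3)=-1:
m = (-2 + 1)/(5 + 3) = -1/8 = -1/8
b = -2 - m*(5) = -2 + 5/8 = -11/8
p(t) = -(1/8)t - (11/8)


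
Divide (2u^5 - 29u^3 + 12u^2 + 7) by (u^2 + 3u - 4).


(2u^5 - 29u^3 + 12u^2 + 7) / (u^2 + 3u - 4)
Step 1: 2u^3 * (u^2 + 3u - 4) = 2u^5 + 6u^4 - 8u^3; subtract.
Step 2: -6u^2 * (u^2 + 3u - 4) = -6u^4 - 18u^3 + 24u^2; subtract.
Step 3: -3u * (u^2 + 3u - 4) = -3u^3 - 9u^2 + 12u; subtract.
Step 4: -3 * (u^2 + 3u - 4) = -3u^2 - 9u + 12; subtract.
Quotient: 2u^3 - 6u^2 - 3u - 3, Remainder: -3u - 5


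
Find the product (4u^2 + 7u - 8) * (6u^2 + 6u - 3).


Distribute each term of the first polynomial:
  (4u^2)(6u^2 + 6u - 3) = 24u^4 + 24u^3 - 12u^2
  (7u)(6u^2 + 6u - 3) = 42u^3 + 42u^2 - 21u
  (-8)(6u^2 + 6u - 3) = -48u^2 - 48u + 24
Sum: 24u^4 + 66u^3 - 18u^2 - 69u + 24


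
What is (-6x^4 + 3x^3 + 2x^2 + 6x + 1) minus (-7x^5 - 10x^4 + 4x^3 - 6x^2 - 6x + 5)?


Distribute the minus sign:
  (-6x^4 + 3x^3 + 2x^2 + 6x + 1)
- (-7x^5 - 10x^4 + 4x^3 - 6x^2 - 6x + 5)
Negate second polynomial: 7x^5 + 10x^4 - 4x^3 + 6x^2 + 6x - 5
Add: 7x^5 + 4x^4 - x^3 + 8x^2 + 12x - 4


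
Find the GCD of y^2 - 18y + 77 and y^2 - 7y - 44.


Factor each:
  y^2 - 18y + 77 = (y - 11)(y - 7)
  y^2 - 7y - 44 = (y - 11)(y + 4)
Common monic factor: y - 11


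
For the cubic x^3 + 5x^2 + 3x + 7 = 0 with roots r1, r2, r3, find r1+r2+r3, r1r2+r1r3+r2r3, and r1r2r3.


Monic cubic x^3+bx^2+cx+d=0: sum=-b, pairwise sum=c, product=-d.
b=5, c=3, d=7
r1+r2+r3 = -5
r1r2+r1r3+r2r3 = 3
r1r2r3 = -7


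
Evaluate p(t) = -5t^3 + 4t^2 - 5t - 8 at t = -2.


Using direct substitution:
  -5 * (-2)^3 = 40
  4 * (-2)^2 = 16
  -5 * (-2)^1 = 10
  constant: -8
Sum = 40 + 16 + 10 - 8 = 58


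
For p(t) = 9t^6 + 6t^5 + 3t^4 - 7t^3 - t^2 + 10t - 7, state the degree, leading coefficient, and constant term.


Highest power of t is 6, with coefficient 9. Constant term is -7.
Degree = 6, leading coefficient = 9, constant term = -7


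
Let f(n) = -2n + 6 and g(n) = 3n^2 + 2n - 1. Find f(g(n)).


Substitute g(n) into f:
f(g(n)) = -2*(3n^2 + 2n - 1) + 6
Expand and combine: -6n^2 - 4n + 8


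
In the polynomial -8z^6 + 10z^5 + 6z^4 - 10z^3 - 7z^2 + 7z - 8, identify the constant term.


Read off the constant term: -8


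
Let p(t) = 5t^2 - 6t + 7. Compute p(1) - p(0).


p(1) = 6
p(0) = 7
p(1) - p(0) = 6 - 7 = -1


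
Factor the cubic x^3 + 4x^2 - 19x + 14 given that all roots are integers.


Try integer roots (divisors of 14). x=2: p(2)=0.
Divide out (x - 2): quotient is x^2 + 6x - 7.
Factor the quadratic: (x - 1)(x + 7)
Result: (x - 2)(x - 1)(x + 7)


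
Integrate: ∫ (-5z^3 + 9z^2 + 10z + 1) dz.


Reverse power rule on each term:
  ∫ -5z^3 dz = -(5/4)z^4
  ∫ 9z^2 dz = 3z^3
  ∫ 10z dz = 5z^2
  ∫ 1 dz = z
F(z) = -(5/4)z^4 + 3z^3 + 5z^2 + z + C


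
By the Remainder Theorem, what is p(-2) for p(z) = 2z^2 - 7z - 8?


By the Remainder Theorem, the remainder equals p(-2):
  2*(-2)^2 = 8
  -7*(-2)^1 = 14
  constant: -8
Sum: 8 + 14 - 8 = 14


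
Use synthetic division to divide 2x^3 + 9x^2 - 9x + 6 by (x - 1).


Synthetic division with c = 1. Coefficients: 2, 9, -9, 6
Bring down 2.
  2 * 1 = 2; 2 + 9 = 11
  11 * 1 = 11; 11 - 9 = 2
  2 * 1 = 2; 2 + 6 = 8
Quotient: 2x^2 + 11x + 2, Remainder: 8


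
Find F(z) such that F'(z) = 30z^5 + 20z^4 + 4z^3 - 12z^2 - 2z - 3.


Reverse power rule on each term:
  ∫ 30z^5 dz = 5z^6
  ∫ 20z^4 dz = 4z^5
  ∫ 4z^3 dz = z^4
  ∫ -12z^2 dz = -4z^3
  ∫ -2z dz = -z^2
  ∫ -3 dz = -3z
F(z) = 5z^6 + 4z^5 + z^4 - 4z^3 - z^2 - 3z + C


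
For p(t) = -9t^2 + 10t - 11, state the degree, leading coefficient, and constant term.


Highest power of t is 2, with coefficient -9. Constant term is -11.
Degree = 2, leading coefficient = -9, constant term = -11


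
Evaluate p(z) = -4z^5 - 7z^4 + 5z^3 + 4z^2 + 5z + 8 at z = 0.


Using direct substitution:
  -4 * (0)^5 = 0
  -7 * (0)^4 = 0
  5 * (0)^3 = 0
  4 * (0)^2 = 0
  5 * (0)^1 = 0
  constant: 8
Sum = 0 + 0 + 0 + 0 + 0 + 8 = 8


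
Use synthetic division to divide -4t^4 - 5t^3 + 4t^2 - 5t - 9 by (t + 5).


Synthetic division with c = -5. Coefficients: -4, -5, 4, -5, -9
Bring down -4.
  -4 * -5 = 20; 20 - 5 = 15
  15 * -5 = -75; -75 + 4 = -71
  -71 * -5 = 355; 355 - 5 = 350
  350 * -5 = -1750; -1750 - 9 = -1759
Quotient: -4t^3 + 15t^2 - 71t + 350, Remainder: -1759


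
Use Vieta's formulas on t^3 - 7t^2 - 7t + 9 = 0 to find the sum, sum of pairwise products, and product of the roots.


Monic cubic t^3+bt^2+ct+d=0: sum=-b, pairwise sum=c, product=-d.
b=-7, c=-7, d=9
r1+r2+r3 = 7
r1r2+r1r3+r2r3 = -7
r1r2r3 = -9


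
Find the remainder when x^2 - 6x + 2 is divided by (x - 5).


By the Remainder Theorem, the remainder equals p(5):
  1*(5)^2 = 25
  -6*(5)^1 = -30
  constant: 2
Sum: 25 - 30 + 2 = -3


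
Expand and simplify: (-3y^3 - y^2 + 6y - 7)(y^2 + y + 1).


Distribute each term of the first polynomial:
  (-3y^3)(y^2 + y + 1) = -3y^5 - 3y^4 - 3y^3
  (-y^2)(y^2 + y + 1) = -y^4 - y^3 - y^2
  (6y)(y^2 + y + 1) = 6y^3 + 6y^2 + 6y
  (-7)(y^2 + y + 1) = -7y^2 - 7y - 7
Sum: -3y^5 - 4y^4 + 2y^3 - 2y^2 - y - 7


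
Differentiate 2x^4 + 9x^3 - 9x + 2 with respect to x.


Apply the power rule term by term:
  d/dx(2x^4) = 8x^3
  d/dx(9x^3) = 27x^2
  d/dx(-9x) = -9
  d/dx(2) = 0
p'(x) = 8x^3 + 27x^2 - 9


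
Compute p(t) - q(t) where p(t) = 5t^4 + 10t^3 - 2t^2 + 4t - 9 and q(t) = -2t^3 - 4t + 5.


Distribute the minus sign:
  (5t^4 + 10t^3 - 2t^2 + 4t - 9)
- (-2t^3 - 4t + 5)
Negate second polynomial: 2t^3 + 4t - 5
Add: 5t^4 + 12t^3 - 2t^2 + 8t - 14


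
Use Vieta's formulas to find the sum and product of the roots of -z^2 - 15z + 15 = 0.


For az^2+bz+c=0: sum = -b/a, product = c/a.
a=-1, b=-15, c=15
Sum = -(-15)/-1 = -15
Product = (15)/-1 = -15


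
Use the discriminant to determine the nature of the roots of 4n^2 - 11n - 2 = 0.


D = b^2 - 4ac = (-11)^2 - 4(4)(-2) = 121 + 32 = 153
Since D > 0: two distinct irrational roots


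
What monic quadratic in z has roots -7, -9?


p(z) = (z + 7)(z + 9)
Expand: z^2 + 16z + 63


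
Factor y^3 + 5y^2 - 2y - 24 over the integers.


Try integer roots (divisors of -24). y=2: p(2)=0.
Divide out (y - 2): quotient is y^2 + 7y + 12.
Factor the quadratic: (y + 3)(y + 4)
Result: (y - 2)(y + 3)(y + 4)


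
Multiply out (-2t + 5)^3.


Expand (-2t + 5)^3 by repeated multiplication:
  (-2t + 5)^2 = 4t^2 - 20t + 25
= -8t^3 + 60t^2 - 150t + 125


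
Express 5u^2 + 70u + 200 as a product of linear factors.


Roots satisfy r1 + r2 = -b/a = -14 and r1*r2 = c/a = 40.
So r1 = -4, r2 = -10.
5u^2 + 70u + 200 = 5(u - r1)(u - r2) = 5(u + 4)(u + 10)


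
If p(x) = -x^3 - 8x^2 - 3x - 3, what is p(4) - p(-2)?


p(4) = -207
p(-2) = -21
p(4) - p(-2) = -207 + 21 = -186


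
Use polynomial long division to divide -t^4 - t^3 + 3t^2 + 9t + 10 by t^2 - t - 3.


(-t^4 - t^3 + 3t^2 + 9t + 10) / (t^2 - t - 3)
Step 1: -t^2 * (t^2 - t - 3) = -t^4 + t^3 + 3t^2; subtract.
Step 2: -2t * (t^2 - t - 3) = -2t^3 + 2t^2 + 6t; subtract.
Step 3: -2 * (t^2 - t - 3) = -2t^2 + 2t + 6; subtract.
Quotient: -t^2 - 2t - 2, Remainder: t + 4


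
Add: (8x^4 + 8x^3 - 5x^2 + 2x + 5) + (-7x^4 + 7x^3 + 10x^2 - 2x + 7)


Align terms by degree and add:
  8x^4 + 8x^3 - 5x^2 + 2x + 5
  -7x^4 + 7x^3 + 10x^2 - 2x + 7
= x^4 + 15x^3 + 5x^2 + 12


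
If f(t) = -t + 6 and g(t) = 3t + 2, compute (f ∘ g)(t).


Substitute g(t) into f:
f(g(t)) = -1*(3t + 2) + 6
Expand and combine: -3t + 4


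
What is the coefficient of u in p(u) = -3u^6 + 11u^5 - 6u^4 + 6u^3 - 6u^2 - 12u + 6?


Read off the coefficient of u: -12


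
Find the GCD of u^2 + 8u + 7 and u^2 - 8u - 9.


Factor each:
  u^2 + 8u + 7 = (u + 1)(u + 7)
  u^2 - 8u - 9 = (u + 1)(u - 9)
Common monic factor: u + 1


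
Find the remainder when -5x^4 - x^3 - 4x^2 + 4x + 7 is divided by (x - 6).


By the Remainder Theorem, the remainder equals p(6):
  -5*(6)^4 = -6480
  -1*(6)^3 = -216
  -4*(6)^2 = -144
  4*(6)^1 = 24
  constant: 7
Sum: -6480 - 216 - 144 + 24 + 7 = -6809


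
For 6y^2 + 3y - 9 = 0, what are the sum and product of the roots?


For ay^2+by+c=0: sum = -b/a, product = c/a.
a=6, b=3, c=-9
Sum = -(3)/6 = -1/2
Product = (-9)/6 = -3/2


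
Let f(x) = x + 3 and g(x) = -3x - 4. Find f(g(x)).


Substitute g(x) into f:
f(g(x)) = 1*(-3x - 4) + 3
Expand and combine: -3x - 1


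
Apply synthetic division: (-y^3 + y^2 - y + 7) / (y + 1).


Synthetic division with c = -1. Coefficients: -1, 1, -1, 7
Bring down -1.
  -1 * -1 = 1; 1 + 1 = 2
  2 * -1 = -2; -2 - 1 = -3
  -3 * -1 = 3; 3 + 7 = 10
Quotient: -y^2 + 2y - 3, Remainder: 10


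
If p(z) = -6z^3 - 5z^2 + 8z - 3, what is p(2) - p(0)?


p(2) = -55
p(0) = -3
p(2) - p(0) = -55 + 3 = -52


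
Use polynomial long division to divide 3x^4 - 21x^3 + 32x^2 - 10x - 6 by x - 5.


(3x^4 - 21x^3 + 32x^2 - 10x - 6) / (x - 5)
Step 1: 3x^3 * (x - 5) = 3x^4 - 15x^3; subtract.
Step 2: -6x^2 * (x - 5) = -6x^3 + 30x^2; subtract.
Step 3: 2x * (x - 5) = 2x^2 - 10x; subtract.
Step 4: 0 * (x - 5) = 0; subtract.
Quotient: 3x^3 - 6x^2 + 2x, Remainder: -6


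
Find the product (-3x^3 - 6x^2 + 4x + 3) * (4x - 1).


Distribute each term of the first polynomial:
  (-3x^3)(4x - 1) = -12x^4 + 3x^3
  (-6x^2)(4x - 1) = -24x^3 + 6x^2
  (4x)(4x - 1) = 16x^2 - 4x
  (3)(4x - 1) = 12x - 3
Sum: -12x^4 - 21x^3 + 22x^2 + 8x - 3


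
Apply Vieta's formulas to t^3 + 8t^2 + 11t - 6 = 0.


Monic cubic t^3+bt^2+ct+d=0: sum=-b, pairwise sum=c, product=-d.
b=8, c=11, d=-6
r1+r2+r3 = -8
r1r2+r1r3+r2r3 = 11
r1r2r3 = 6


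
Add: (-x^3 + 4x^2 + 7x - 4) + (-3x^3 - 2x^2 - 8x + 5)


Align terms by degree and add:
  -x^3 + 4x^2 + 7x - 4
  -3x^3 - 2x^2 - 8x + 5
= -4x^3 + 2x^2 - x + 1


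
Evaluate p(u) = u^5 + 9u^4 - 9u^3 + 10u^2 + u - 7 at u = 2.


Using direct substitution:
  1 * (2)^5 = 32
  9 * (2)^4 = 144
  -9 * (2)^3 = -72
  10 * (2)^2 = 40
  1 * (2)^1 = 2
  constant: -7
Sum = 32 + 144 - 72 + 40 + 2 - 7 = 139


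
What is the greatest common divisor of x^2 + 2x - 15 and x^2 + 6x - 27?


Factor each:
  x^2 + 2x - 15 = (x - 3)(x + 5)
  x^2 + 6x - 27 = (x - 3)(x + 9)
Common monic factor: x - 3


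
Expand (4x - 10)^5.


Expand (4x - 10)^5 by repeated multiplication:
  (4x - 10)^2 = 16x^2 - 80x + 100
  (4x - 10)^3 = 64x^3 - 480x^2 + 1200x - 1000
  (4x - 10)^4 = 256x^4 - 2560x^3 + 9600x^2 - 16000x + 10000
= 1024x^5 - 12800x^4 + 64000x^3 - 160000x^2 + 200000x - 100000


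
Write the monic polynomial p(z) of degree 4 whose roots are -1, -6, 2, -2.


p(z) = (z + 1)(z + 6)(z - 2)(z + 2)
Expand: z^4 + 7z^3 + 2z^2 - 28z - 24


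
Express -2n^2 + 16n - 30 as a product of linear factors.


Roots satisfy r1 + r2 = -b/a = 8 and r1*r2 = c/a = 15.
So r1 = 5, r2 = 3.
-2n^2 + 16n - 30 = -2(n - r1)(n - r2) = -2(n - 5)(n - 3)


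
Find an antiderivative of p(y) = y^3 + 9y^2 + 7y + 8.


Reverse power rule on each term:
  ∫ y^3 dy = (1/4)y^4
  ∫ 9y^2 dy = 3y^3
  ∫ 7y dy = (7/2)y^2
  ∫ 8 dy = 8y
F(y) = (1/4)y^4 + 3y^3 + (7/2)y^2 + 8y + C


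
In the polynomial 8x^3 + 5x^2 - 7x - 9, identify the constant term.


Read off the constant term: -9


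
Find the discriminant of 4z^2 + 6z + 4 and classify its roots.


D = b^2 - 4ac = (6)^2 - 4(4)(4) = 36 - 64 = -28
Since D < 0: two complex conjugate roots (no real roots)


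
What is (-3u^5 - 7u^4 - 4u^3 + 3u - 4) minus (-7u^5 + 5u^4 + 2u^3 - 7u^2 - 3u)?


Distribute the minus sign:
  (-3u^5 - 7u^4 - 4u^3 + 3u - 4)
- (-7u^5 + 5u^4 + 2u^3 - 7u^2 - 3u)
Negate second polynomial: 7u^5 - 5u^4 - 2u^3 + 7u^2 + 3u
Add: 4u^5 - 12u^4 - 6u^3 + 7u^2 + 6u - 4


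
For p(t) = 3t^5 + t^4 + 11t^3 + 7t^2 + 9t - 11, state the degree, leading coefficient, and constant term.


Highest power of t is 5, with coefficient 3. Constant term is -11.
Degree = 5, leading coefficient = 3, constant term = -11


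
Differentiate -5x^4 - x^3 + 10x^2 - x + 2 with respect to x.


Apply the power rule term by term:
  d/dx(-5x^4) = -20x^3
  d/dx(-x^3) = -3x^2
  d/dx(10x^2) = 20x
  d/dx(-x) = -1
  d/dx(2) = 0
p'(x) = -20x^3 - 3x^2 + 20x - 1


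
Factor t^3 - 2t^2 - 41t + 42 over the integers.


Try integer roots (divisors of 42). t=1: p(1)=0.
Divide out (t - 1): quotient is t^2 - t - 42.
Factor the quadratic: (t + 6)(t - 7)
Result: (t - 1)(t + 6)(t - 7)


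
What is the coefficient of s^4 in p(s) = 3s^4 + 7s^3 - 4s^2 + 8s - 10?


Read off the coefficient of s^4: 3


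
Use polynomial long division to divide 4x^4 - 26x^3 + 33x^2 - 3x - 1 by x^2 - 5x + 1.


(4x^4 - 26x^3 + 33x^2 - 3x - 1) / (x^2 - 5x + 1)
Step 1: 4x^2 * (x^2 - 5x + 1) = 4x^4 - 20x^3 + 4x^2; subtract.
Step 2: -6x * (x^2 - 5x + 1) = -6x^3 + 30x^2 - 6x; subtract.
Step 3: -1 * (x^2 - 5x + 1) = -x^2 + 5x - 1; subtract.
Quotient: 4x^2 - 6x - 1, Remainder: -2x


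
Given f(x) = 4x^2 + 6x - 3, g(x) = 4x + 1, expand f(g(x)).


Substitute g(x) into f:
f(g(x)) = 4*(4x + 1)^2 + 6*(4x + 1) + (-3)
(4x + 1)^2 = 16x^2 + 8x + 1
Expand and combine: 64x^2 + 56x + 7


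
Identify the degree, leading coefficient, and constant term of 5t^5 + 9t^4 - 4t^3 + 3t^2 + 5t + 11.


Highest power of t is 5, with coefficient 5. Constant term is 11.
Degree = 5, leading coefficient = 5, constant term = 11


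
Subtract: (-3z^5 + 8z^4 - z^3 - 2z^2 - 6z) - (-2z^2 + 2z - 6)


Distribute the minus sign:
  (-3z^5 + 8z^4 - z^3 - 2z^2 - 6z)
- (-2z^2 + 2z - 6)
Negate second polynomial: 2z^2 - 2z + 6
Add: -3z^5 + 8z^4 - z^3 - 8z + 6


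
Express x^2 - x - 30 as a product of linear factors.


Roots satisfy r1 + r2 = -b/a = 1 and r1*r2 = c/a = -30.
So r1 = 6, r2 = -5.
x^2 - x - 30 = (x - r1)(x - r2) = (x - 6)(x + 5)


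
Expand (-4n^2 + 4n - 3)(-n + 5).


Distribute each term of the first polynomial:
  (-4n^2)(-n + 5) = 4n^3 - 20n^2
  (4n)(-n + 5) = -4n^2 + 20n
  (-3)(-n + 5) = 3n - 15
Sum: 4n^3 - 24n^2 + 23n - 15


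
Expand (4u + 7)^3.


Expand (4u + 7)^3 by repeated multiplication:
  (4u + 7)^2 = 16u^2 + 56u + 49
= 64u^3 + 336u^2 + 588u + 343


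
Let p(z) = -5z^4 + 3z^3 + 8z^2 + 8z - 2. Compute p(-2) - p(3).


p(-2) = -90
p(3) = -230
p(-2) - p(3) = -90 + 230 = 140


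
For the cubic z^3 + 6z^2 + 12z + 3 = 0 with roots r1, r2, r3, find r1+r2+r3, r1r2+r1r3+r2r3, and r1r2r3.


Monic cubic z^3+bz^2+cz+d=0: sum=-b, pairwise sum=c, product=-d.
b=6, c=12, d=3
r1+r2+r3 = -6
r1r2+r1r3+r2r3 = 12
r1r2r3 = -3


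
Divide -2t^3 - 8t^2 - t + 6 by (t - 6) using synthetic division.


Synthetic division with c = 6. Coefficients: -2, -8, -1, 6
Bring down -2.
  -2 * 6 = -12; -12 - 8 = -20
  -20 * 6 = -120; -120 - 1 = -121
  -121 * 6 = -726; -726 + 6 = -720
Quotient: -2t^2 - 20t - 121, Remainder: -720


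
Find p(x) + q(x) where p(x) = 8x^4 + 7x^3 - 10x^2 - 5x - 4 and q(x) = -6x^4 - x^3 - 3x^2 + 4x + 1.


Align terms by degree and add:
  8x^4 + 7x^3 - 10x^2 - 5x - 4
  -6x^4 - x^3 - 3x^2 + 4x + 1
= 2x^4 + 6x^3 - 13x^2 - x - 3


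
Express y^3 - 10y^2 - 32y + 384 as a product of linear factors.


Try integer roots (divisors of 384). y=-6: p(-6)=0.
Divide out (y + 6): quotient is y^2 - 16y + 64.
Factor the quadratic: (y - 8)(y - 8)
Result: (y + 6)(y - 8)(y - 8)


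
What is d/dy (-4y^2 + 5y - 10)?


Apply the power rule term by term:
  d/dy(-4y^2) = -8y
  d/dy(5y) = 5
  d/dy(-10) = 0
p'(y) = -8y + 5


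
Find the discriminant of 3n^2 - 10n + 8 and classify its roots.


D = b^2 - 4ac = (-10)^2 - 4(3)(8) = 100 - 96 = 4
Since D > 0: two distinct rational roots


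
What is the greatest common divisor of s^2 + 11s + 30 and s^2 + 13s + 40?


Factor each:
  s^2 + 11s + 30 = (s + 5)(s + 6)
  s^2 + 13s + 40 = (s + 5)(s + 8)
Common monic factor: s + 5


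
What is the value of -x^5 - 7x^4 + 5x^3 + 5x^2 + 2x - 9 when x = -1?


Using direct substitution:
  -1 * (-1)^5 = 1
  -7 * (-1)^4 = -7
  5 * (-1)^3 = -5
  5 * (-1)^2 = 5
  2 * (-1)^1 = -2
  constant: -9
Sum = 1 - 7 - 5 + 5 - 2 - 9 = -17


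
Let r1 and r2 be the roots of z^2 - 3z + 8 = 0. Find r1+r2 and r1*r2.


For az^2+bz+c=0: sum = -b/a, product = c/a.
a=1, b=-3, c=8
Sum = -(-3)/1 = 3
Product = (8)/1 = 8


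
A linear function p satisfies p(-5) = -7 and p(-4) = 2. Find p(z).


p(z) = mz + b. Using p(-5)=-7, p(-4)=2:
m = (-7 - 2)/(-5 + 4) = -9/-1 = 9
b = -7 - m*(-5) = -7 + 45 = 38
p(z) = 9z + 38


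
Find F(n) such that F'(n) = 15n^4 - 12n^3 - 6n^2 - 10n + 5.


Reverse power rule on each term:
  ∫ 15n^4 dn = 3n^5
  ∫ -12n^3 dn = -3n^4
  ∫ -6n^2 dn = -2n^3
  ∫ -10n dn = -5n^2
  ∫ 5 dn = 5n
F(n) = 3n^5 - 3n^4 - 2n^3 - 5n^2 + 5n + C


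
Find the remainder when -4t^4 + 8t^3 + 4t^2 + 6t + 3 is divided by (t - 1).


By the Remainder Theorem, the remainder equals p(1):
  -4*(1)^4 = -4
  8*(1)^3 = 8
  4*(1)^2 = 4
  6*(1)^1 = 6
  constant: 3
Sum: -4 + 8 + 4 + 6 + 3 = 17


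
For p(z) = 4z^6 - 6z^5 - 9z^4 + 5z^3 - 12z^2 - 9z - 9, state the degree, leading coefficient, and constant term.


Highest power of z is 6, with coefficient 4. Constant term is -9.
Degree = 6, leading coefficient = 4, constant term = -9


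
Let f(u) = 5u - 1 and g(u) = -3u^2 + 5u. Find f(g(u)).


Substitute g(u) into f:
f(g(u)) = 5*(-3u^2 + 5u) + (-1)
Expand and combine: -15u^2 + 25u - 1


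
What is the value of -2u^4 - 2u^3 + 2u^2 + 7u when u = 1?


Using direct substitution:
  -2 * (1)^4 = -2
  -2 * (1)^3 = -2
  2 * (1)^2 = 2
  7 * (1)^1 = 7
  constant: 0
Sum = -2 - 2 + 2 + 7 + 0 = 5


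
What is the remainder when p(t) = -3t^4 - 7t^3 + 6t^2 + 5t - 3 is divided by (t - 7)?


By the Remainder Theorem, the remainder equals p(7):
  -3*(7)^4 = -7203
  -7*(7)^3 = -2401
  6*(7)^2 = 294
  5*(7)^1 = 35
  constant: -3
Sum: -7203 - 2401 + 294 + 35 - 3 = -9278


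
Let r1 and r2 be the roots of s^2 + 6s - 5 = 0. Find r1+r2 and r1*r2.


For as^2+bs+c=0: sum = -b/a, product = c/a.
a=1, b=6, c=-5
Sum = -(6)/1 = -6
Product = (-5)/1 = -5


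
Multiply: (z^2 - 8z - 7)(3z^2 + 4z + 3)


Distribute each term of the first polynomial:
  (z^2)(3z^2 + 4z + 3) = 3z^4 + 4z^3 + 3z^2
  (-8z)(3z^2 + 4z + 3) = -24z^3 - 32z^2 - 24z
  (-7)(3z^2 + 4z + 3) = -21z^2 - 28z - 21
Sum: 3z^4 - 20z^3 - 50z^2 - 52z - 21


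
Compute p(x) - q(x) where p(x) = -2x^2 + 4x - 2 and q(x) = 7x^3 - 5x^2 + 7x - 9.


Distribute the minus sign:
  (-2x^2 + 4x - 2)
- (7x^3 - 5x^2 + 7x - 9)
Negate second polynomial: -7x^3 + 5x^2 - 7x + 9
Add: -7x^3 + 3x^2 - 3x + 7


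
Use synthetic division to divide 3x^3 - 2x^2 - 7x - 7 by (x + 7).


Synthetic division with c = -7. Coefficients: 3, -2, -7, -7
Bring down 3.
  3 * -7 = -21; -21 - 2 = -23
  -23 * -7 = 161; 161 - 7 = 154
  154 * -7 = -1078; -1078 - 7 = -1085
Quotient: 3x^2 - 23x + 154, Remainder: -1085


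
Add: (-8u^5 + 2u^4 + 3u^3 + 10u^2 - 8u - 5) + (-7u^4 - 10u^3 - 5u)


Align terms by degree and add:
  -8u^5 + 2u^4 + 3u^3 + 10u^2 - 8u - 5
  -7u^4 - 10u^3 - 5u
= -8u^5 - 5u^4 - 7u^3 + 10u^2 - 13u - 5


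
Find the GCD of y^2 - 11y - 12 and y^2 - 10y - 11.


Factor each:
  y^2 - 11y - 12 = (y + 1)(y - 12)
  y^2 - 10y - 11 = (y + 1)(y - 11)
Common monic factor: y + 1


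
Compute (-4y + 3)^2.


Expand (-4y + 3)^2 by repeated multiplication:
= 16y^2 - 24y + 9


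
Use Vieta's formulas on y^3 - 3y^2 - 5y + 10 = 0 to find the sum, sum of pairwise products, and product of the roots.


Monic cubic y^3+by^2+cy+d=0: sum=-b, pairwise sum=c, product=-d.
b=-3, c=-5, d=10
r1+r2+r3 = 3
r1r2+r1r3+r2r3 = -5
r1r2r3 = -10


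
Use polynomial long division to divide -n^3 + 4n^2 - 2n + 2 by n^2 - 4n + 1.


(-n^3 + 4n^2 - 2n + 2) / (n^2 - 4n + 1)
Step 1: -n * (n^2 - 4n + 1) = -n^3 + 4n^2 - n; subtract.
Step 2: 0 * (n^2 - 4n + 1) = 0; subtract.
Quotient: -n, Remainder: -n + 2


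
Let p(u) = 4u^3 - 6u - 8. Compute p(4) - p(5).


p(4) = 224
p(5) = 462
p(4) - p(5) = 224 - 462 = -238


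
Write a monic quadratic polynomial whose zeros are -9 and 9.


p(z) = (z + 9)(z - 9)
Expand: z^2 - 81


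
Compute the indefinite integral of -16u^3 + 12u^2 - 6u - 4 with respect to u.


Reverse power rule on each term:
  ∫ -16u^3 du = -4u^4
  ∫ 12u^2 du = 4u^3
  ∫ -6u du = -3u^2
  ∫ -4 du = -4u
F(u) = -4u^4 + 4u^3 - 3u^2 - 4u + C
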